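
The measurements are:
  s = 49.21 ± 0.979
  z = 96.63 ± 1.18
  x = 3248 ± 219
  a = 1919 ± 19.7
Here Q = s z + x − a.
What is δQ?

246

Let p = s·z = 4755. δp/p = √((1·δs/s)² + (1·δz/z)²) = √(0.000396 + 0.000149) = 0.0233, so δp = 111.
Q = p + x − a: δQ = √(δp² + δx² + δa²) = √(12300 + 48000 + 388) = 246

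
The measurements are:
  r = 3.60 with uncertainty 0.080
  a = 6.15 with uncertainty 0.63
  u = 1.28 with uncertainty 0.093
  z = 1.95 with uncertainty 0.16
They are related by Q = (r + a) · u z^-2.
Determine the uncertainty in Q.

0.627

Let w = r + a = 9.75. δw = √(δr² + δa²) = √(0.00640 + 0.397) = 0.635, so δw/w = 0.0651.
Q is then a monomial in w, u, z:
δQ/Q = √((δw/w)² + (1·δu/u)² + (-2·δz/z)²) = √(0.00424 + 0.00528 + 0.0269) = 0.191
Q = 3.28, so δQ = 0.191 × 3.28 = 0.627.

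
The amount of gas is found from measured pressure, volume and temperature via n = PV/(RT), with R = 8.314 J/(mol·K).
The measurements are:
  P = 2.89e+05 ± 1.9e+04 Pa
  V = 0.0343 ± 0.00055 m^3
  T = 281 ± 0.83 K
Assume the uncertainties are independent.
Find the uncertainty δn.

Since n is a product/quotient, work with relative uncertainties:
  (1·δP/P)² = (1×0.0657)² = 0.00432;  (1·δV/V)² = (1×0.0160)² = 0.000257;  (-1·δT/T)² = (-1×0.00295)² = 8.72e-06
δn/n = √(0.00459) = 0.0677
n = 4.24 mol, so δn = 0.0677 × 4.24 = 0.287 mol.

0.287 mol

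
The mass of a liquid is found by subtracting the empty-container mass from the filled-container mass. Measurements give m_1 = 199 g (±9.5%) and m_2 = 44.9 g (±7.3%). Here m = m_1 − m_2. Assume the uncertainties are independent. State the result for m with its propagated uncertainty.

Each term contributes (cᵢ δxᵢ)² to (δm)²:
  (δm_1)² = 357;  (δm_2)² = 10.7
δm = √(368) = 19.2 g
m = 154 g.

154 ± 19.2 g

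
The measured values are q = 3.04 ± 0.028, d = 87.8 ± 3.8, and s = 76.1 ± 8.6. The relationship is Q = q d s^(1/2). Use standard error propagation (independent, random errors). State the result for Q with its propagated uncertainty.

Products/powers → add relative errors in quadrature, weighted by exponent:
  (1·δq/q)² = (1×0.00921)² = 8.48e-05;  (1·δd/d)² = (1×0.0433)² = 0.00187;  (½·δs/s)² = (0.5×0.113)² = 0.00319
δQ/Q = √(0.00515) = 0.0718
Q = 2330, so δQ = 0.0718 × 2330 = 167.

2330 ± 167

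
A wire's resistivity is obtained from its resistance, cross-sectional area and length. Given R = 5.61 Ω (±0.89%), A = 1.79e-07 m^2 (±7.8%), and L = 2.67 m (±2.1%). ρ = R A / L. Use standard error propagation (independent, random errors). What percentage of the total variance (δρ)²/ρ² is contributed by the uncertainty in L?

(δρ/ρ)² = (1·δR/R)² + (1·δA/A)² + (-1·δL/L)²
  R term: (1×0.00890)² = 7.92e-05
  A term: (1×0.0780)² = 0.00608
  L term: (-1×0.0210)² = 0.000441
Total = 0.00660. Share from L = 0.000441/0.00660 = 0.0668.

6.68%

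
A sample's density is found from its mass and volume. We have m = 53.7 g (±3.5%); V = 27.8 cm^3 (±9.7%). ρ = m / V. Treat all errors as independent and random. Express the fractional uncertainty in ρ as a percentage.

10.3%

Each factor contributes (exponent × relative error)² to (δρ/ρ)²:
  (1·δm/m)² = (1×0.0350)² = 0.00123;  (-1·δV/V)² = (-1×0.0970)² = 0.00941
δρ/ρ = √(0.0106) = 0.103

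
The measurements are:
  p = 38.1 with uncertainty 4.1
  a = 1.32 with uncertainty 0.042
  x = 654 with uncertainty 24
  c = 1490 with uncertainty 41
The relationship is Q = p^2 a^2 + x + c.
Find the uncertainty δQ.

570

Let w = p^2·a^2 = 2530. δw/w = √((2·δp/p)² + (2·δa/a)²) = √(0.0463 + 0.00405) = 0.224, so δw = 568.
Q = w + x + c: δQ = √(δw² + δx² + δc²) = √(3.22e+05 + 576 + 1680) = 570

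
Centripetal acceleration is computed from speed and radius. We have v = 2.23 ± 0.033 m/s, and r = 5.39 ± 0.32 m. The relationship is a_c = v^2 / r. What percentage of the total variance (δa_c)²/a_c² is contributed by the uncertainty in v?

19.9%

(δa_c/a_c)² = (2·δv/v)² + (-1·δr/r)²
  v term: (2×0.0148)² = 0.000876
  r term: (-1×0.0594)² = 0.00352
Total = 0.00440. Share from v = 0.000876/0.00440 = 0.199.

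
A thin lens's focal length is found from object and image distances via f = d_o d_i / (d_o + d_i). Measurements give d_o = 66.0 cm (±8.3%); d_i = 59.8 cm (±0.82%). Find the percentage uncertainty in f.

∂f/∂d_o = (d_i/(d_o+d_i))² = 0.226;  ∂f/∂d_i = (d_o/(d_o+d_i))² = 0.275
δf = √((∂f/∂d_o · δd_o)² + (∂f/∂d_i · δd_i)²) = √(1.53 + 0.0182) = 1.25 cm
f = 31.4 cm, so δf/f = 1.25/31.4 = 0.0397.

3.97%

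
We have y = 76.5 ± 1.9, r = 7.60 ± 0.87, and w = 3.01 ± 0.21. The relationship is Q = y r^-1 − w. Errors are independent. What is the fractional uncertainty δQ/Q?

0.170

Let p = y·r^-1 = 10.1. δp/p = √((1·δy/y)² + (-1·δr/r)²) = √(0.000617 + 0.0131) = 0.117, so δp = 1.18.
Q = p − w: δQ = √(δp² + δw²) = √(1.39 + 0.0441) = 1.20
Q = 7.06, so δQ/Q = 1.20/7.06 = 0.170.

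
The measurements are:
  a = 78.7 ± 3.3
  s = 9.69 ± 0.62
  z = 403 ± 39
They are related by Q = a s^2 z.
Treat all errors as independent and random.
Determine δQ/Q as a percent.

Products/powers → add relative errors in quadrature, weighted by exponent:
  (1·δa/a)² = (1×0.0419)² = 0.00176;  (2·δs/s)² = (2×0.0640)² = 0.0164;  (1·δz/z)² = (1×0.0968)² = 0.00937
δQ/Q = √(0.0275) = 0.166

16.6%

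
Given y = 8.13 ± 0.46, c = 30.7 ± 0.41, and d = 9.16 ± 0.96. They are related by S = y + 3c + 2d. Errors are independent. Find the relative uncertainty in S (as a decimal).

Sums and differences: (δS)² = Σ (cᵢ δxᵢ)².
  (δy)² = 0.212;  (3·δc)² = 1.51;  (2·δd)² = 3.69
δS = √(5.41) = 2.33
S = 119, so δS/S = 2.33/119 = 0.0196.

0.0196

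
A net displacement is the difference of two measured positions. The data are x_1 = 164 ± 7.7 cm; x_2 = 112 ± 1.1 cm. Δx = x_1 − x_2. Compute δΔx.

Each term contributes (cᵢ δxᵢ)² to (δΔx)²:
  (δx_1)² = 59.3;  (δx_2)² = 1.21
δΔx = √(60.5) = 7.78 cm

7.78 cm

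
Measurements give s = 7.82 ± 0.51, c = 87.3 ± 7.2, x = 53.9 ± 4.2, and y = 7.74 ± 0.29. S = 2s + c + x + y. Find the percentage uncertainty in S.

5.11%

For a sum/difference, combine absolute errors in quadrature:
  (2·δs)² = 1.04;  (δc)² = 51.8;  (δx)² = 17.6;  (δy)² = 0.0841
δS = √(70.6) = 8.40
S = 165, so δS/S = 8.40/165 = 0.0511.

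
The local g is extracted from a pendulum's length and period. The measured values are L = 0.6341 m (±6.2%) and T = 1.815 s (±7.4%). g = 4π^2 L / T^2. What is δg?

g is a product of powers, so relative uncertainties combine in quadrature:
  (1·δL/L)² = (1×0.0620)² = 0.00384;  (-2·δT/T)² = (-2×0.0740)² = 0.0219
δg/g = √(0.0257) = 0.160
g = 7.599 m/s^2, so δg = 0.160 × 7.599 = 1.22 m/s^2.

1.22 m/s^2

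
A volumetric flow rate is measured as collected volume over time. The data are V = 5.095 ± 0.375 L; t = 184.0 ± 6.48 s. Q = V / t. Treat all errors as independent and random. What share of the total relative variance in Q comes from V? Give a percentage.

81.4%

(δQ/Q)² = (1·δV/V)² + (-1·δt/t)²
  V term: (1×0.0736)² = 0.00542
  t term: (-1×0.0352)² = 0.00124
Total = 0.00666. Share from V = 0.00542/0.00666 = 0.814.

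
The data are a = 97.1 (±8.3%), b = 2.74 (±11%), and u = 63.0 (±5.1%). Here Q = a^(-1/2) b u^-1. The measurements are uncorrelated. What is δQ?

0.000566

Since Q is a product/quotient, work with relative uncertainties:
  (−½·δa/a)² = (-0.5×0.0830)² = 0.00172;  (1·δb/b)² = (1×0.110)² = 0.0121;  (-1·δu/u)² = (-1×0.0510)² = 0.00260
δQ/Q = √(0.0164) = 0.128
Q = 0.00441, so δQ = 0.128 × 0.00441 = 0.000566.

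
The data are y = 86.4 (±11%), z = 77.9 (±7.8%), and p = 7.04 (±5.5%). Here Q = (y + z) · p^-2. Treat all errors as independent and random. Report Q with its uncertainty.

3.32 ± 0.430

Let u = y + z = 164. δu = √(δy² + δz²) = √(90.3 + 36.9) = 11.3, so δu/u = 0.0687.
Q is then a monomial in u, p:
δQ/Q = √((δu/u)² + (-2·δp/p)²) = √(0.00471 + 0.0121) = 0.130
Q = 3.32, so δQ = 0.130 × 3.32 = 0.430.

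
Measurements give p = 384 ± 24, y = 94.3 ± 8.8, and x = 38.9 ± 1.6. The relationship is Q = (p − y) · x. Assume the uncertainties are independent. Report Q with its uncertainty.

11300 ± 1100

Let u = p − y = 290. δu = √(δp² + δy²) = √(576 + 77.4) = 25.6, so δu/u = 0.0882.
Q is then a monomial in u, x:
δQ/Q = √((δu/u)² + (1·δx/x)²) = √(0.00779 + 0.00169) = 0.0974
Q = 11300, so δQ = 0.0974 × 11300 = 1100.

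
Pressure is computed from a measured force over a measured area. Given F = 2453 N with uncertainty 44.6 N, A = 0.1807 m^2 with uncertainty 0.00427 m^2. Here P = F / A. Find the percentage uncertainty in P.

Since P is a product/quotient, work with relative uncertainties:
  (1·δF/F)² = (1×0.0182)² = 0.000331;  (-1·δA/A)² = (-1×0.0236)² = 0.000558
δP/P = √(0.000889) = 0.0298

2.98%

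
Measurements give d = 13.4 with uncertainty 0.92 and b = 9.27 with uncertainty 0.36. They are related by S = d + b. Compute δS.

Sums and differences: (δS)² = Σ (cᵢ δxᵢ)².
  (δd)² = 0.846;  (δb)² = 0.130
δS = √(0.976) = 0.988

0.988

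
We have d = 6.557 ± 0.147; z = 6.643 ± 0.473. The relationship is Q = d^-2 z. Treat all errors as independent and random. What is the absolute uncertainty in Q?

Products/powers → add relative errors in quadrature, weighted by exponent:
  (-2·δd/d)² = (-2×0.0224)² = 0.00201;  (1·δz/z)² = (1×0.0712)² = 0.00507
δQ/Q = √(0.00708) = 0.0841
Q = 0.1545, so δQ = 0.0841 × 0.1545 = 0.0130.

0.0130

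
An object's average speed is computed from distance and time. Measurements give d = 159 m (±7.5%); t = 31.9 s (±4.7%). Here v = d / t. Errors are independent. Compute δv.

0.441 m/s

Since v is a product/quotient, work with relative uncertainties:
  (1·δd/d)² = (1×0.0750)² = 0.00562;  (-1·δt/t)² = (-1×0.0470)² = 0.00221
δv/v = √(0.00783) = 0.0885
v = 4.98 m/s, so δv = 0.0885 × 4.98 = 0.441 m/s.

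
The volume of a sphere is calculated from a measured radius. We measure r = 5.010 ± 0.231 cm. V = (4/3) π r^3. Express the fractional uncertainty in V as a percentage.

13.8%

V ∝ r^3, so δV/V = |3| · δr/r = 3 × 0.0461 = 0.138.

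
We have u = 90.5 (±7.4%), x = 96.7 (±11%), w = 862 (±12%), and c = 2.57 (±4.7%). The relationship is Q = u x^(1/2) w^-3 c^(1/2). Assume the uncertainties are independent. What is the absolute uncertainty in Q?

8.29e-07

Relative error in a monomial: (δQ/Q)² = Σ (nᵢ · δxᵢ/xᵢ)².
  (1·δu/u)² = (1×0.0740)² = 0.00548;  (½·δx/x)² = (0.5×0.110)² = 0.00302;  (-3·δw/w)² = (-3×0.120)² = 0.130;  (½·δc/c)² = (0.5×0.0470)² = 0.000552
δQ/Q = √(0.139) = 0.372
Q = 2.23e-06, so δQ = 0.372 × 2.23e-06 = 8.29e-07.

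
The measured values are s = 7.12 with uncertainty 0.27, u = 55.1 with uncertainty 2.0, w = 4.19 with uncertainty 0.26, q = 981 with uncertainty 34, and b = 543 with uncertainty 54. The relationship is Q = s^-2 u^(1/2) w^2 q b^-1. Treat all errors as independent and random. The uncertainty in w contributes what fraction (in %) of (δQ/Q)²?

(δQ/Q)² = (-2·δs/s)² + (½·δu/u)² + (2·δw/w)² + (1·δq/q)² + (-1·δb/b)²
  s term: (-2×0.0379)² = 0.00575
  u term: (0.5×0.0363)² = 0.000329
  w term: (2×0.0621)² = 0.0154
  q term: (1×0.0347)² = 0.00120
  b term: (-1×0.0994)² = 0.00989
Total = 0.0326. Share from w = 0.0154/0.0326 = 0.473.

47.3%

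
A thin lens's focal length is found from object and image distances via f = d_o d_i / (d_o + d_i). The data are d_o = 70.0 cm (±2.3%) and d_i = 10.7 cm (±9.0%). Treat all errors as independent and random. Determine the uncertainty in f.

0.725 cm

∂f/∂d_o = (d_i/(d_o+d_i))² = 0.0176;  ∂f/∂d_i = (d_o/(d_o+d_i))² = 0.752
δf = √((∂f/∂d_o · δd_o)² + (∂f/∂d_i · δd_i)²) = √(0.000801 + 0.525) = 0.725 cm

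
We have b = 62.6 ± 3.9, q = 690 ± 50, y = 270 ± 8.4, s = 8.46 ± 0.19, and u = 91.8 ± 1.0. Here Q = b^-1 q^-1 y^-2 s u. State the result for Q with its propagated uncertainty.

Products/powers → add relative errors in quadrature, weighted by exponent:
  (-1·δb/b)² = (-1×0.0623)² = 0.00388;  (-1·δq/q)² = (-1×0.0725)² = 0.00525;  (-2·δy/y)² = (-2×0.0311)² = 0.00387;  (1·δs/s)² = (1×0.0225)² = 0.000504;  (1·δu/u)² = (1×0.0109)² = 0.000119
δQ/Q = √(0.0136) = 0.117
Q = 2.47e-07, so δQ = 0.117 × 2.47e-07 = 2.88e-08.

(2.47 ± 0.288) × 10^-7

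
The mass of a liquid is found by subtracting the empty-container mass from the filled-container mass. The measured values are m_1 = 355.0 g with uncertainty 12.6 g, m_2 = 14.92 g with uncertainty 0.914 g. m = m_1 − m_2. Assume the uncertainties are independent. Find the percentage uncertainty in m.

3.71%

Absolute uncertainties add in quadrature for a linear combination:
  (δm_1)² = 159;  (δm_2)² = 0.835
δm = √(160) = 12.6 g
m = 340.1 g, so δm/m = 12.6/340.1 = 0.0371.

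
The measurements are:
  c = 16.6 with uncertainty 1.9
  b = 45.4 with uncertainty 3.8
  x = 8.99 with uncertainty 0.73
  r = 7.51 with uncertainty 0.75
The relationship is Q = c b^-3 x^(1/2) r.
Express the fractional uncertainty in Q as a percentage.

29.6%

For a monomial Q ∝ c, b^-3, x^(1/2), r, fractional errors add in quadrature:
  (1·δc/c)² = (1×0.114)² = 0.0131;  (-3·δb/b)² = (-3×0.0837)² = 0.0631;  (½·δx/x)² = (0.5×0.0812)² = 0.00165;  (1·δr/r)² = (1×0.0999)² = 0.00997
δQ/Q = √(0.0878) = 0.296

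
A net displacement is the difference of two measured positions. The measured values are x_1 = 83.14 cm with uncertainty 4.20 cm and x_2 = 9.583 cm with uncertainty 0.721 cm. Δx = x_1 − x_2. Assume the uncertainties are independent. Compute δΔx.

4.26 cm

Sums and differences: (δΔx)² = Σ (cᵢ δxᵢ)².
  (δx_1)² = 17.6;  (δx_2)² = 0.520
δΔx = √(18.2) = 4.26 cm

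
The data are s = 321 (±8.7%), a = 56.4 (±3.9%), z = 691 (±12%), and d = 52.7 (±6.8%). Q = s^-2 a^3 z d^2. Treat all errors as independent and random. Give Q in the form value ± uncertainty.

(3.34 ± 0.926) × 10^6

Relative error in a monomial: (δQ/Q)² = Σ (nᵢ · δxᵢ/xᵢ)².
  (-2·δs/s)² = (-2×0.0870)² = 0.0303;  (3·δa/a)² = (3×0.0390)² = 0.0137;  (1·δz/z)² = (1×0.120)² = 0.0144;  (2·δd/d)² = (2×0.0680)² = 0.0185
δQ/Q = √(0.0769) = 0.277
Q = 3.34e+06, so δQ = 0.277 × 3.34e+06 = 9.26e+05.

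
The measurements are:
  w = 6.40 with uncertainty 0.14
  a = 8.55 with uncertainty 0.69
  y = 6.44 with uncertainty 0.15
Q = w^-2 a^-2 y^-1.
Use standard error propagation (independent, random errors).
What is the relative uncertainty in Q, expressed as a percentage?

16.9%

Each factor contributes (exponent × relative error)² to (δQ/Q)²:
  (-2·δw/w)² = (-2×0.0219)² = 0.00191;  (-2·δa/a)² = (-2×0.0807)² = 0.0261;  (-1·δy/y)² = (-1×0.0233)² = 0.000543
δQ/Q = √(0.0285) = 0.169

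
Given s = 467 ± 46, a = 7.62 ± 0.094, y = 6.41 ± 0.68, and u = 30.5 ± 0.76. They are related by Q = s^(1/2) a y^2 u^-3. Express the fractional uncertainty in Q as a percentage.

For a monomial Q ∝ s^(1/2), a, y^2, u^-3, fractional errors add in quadrature:
  (½·δs/s)² = (0.5×0.0985)² = 0.00243;  (1·δa/a)² = (1×0.0123)² = 0.000152;  (2·δy/y)² = (2×0.106)² = 0.0450;  (-3·δu/u)² = (-3×0.0249)² = 0.00559
δQ/Q = √(0.0532) = 0.231

23.1%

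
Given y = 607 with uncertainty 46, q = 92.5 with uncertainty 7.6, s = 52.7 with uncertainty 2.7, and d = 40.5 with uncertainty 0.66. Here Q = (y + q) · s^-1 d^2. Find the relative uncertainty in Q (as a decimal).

0.0902

Let u = y + q = 700. δu = √(δy² + δq²) = √(2120 + 57.8) = 46.6, so δu/u = 0.0667.
Q is then a monomial in u, s, d:
δQ/Q = √((δu/u)² + (-1·δs/s)² + (2·δd/d)²) = √(0.00444 + 0.00262 + 0.00106) = 0.0902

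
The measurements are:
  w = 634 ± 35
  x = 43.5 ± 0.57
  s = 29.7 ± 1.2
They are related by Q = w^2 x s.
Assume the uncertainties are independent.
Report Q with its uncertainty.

Q is a product of powers, so relative uncertainties combine in quadrature:
  (2·δw/w)² = (2×0.0552)² = 0.0122;  (1·δx/x)² = (1×0.0131)² = 0.000172;  (1·δs/s)² = (1×0.0404)² = 0.00163
δQ/Q = √(0.0140) = 0.118
Q = 5.19e+08, so δQ = 0.118 × 5.19e+08 = 6.14e+07.

(5.19 ± 0.614) × 10^8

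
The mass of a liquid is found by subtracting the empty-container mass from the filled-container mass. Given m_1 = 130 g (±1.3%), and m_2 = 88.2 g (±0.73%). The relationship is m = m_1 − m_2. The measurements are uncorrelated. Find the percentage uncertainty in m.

4.33%

m is a linear combination, so absolute uncertainties add in quadrature:
  (δm_1)² = 2.86;  (δm_2)² = 0.415
δm = √(3.27) = 1.81 g
m = 41.8 g, so δm/m = 1.81/41.8 = 0.0433.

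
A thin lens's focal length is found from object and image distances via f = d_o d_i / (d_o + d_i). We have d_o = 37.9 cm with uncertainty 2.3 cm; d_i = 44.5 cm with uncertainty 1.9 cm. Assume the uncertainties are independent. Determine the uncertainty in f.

0.782 cm

∂f/∂d_o = (d_i/(d_o+d_i))² = 0.292;  ∂f/∂d_i = (d_o/(d_o+d_i))² = 0.212
δf = √((∂f/∂d_o · δd_o)² + (∂f/∂d_i · δd_i)²) = √(0.450 + 0.162) = 0.782 cm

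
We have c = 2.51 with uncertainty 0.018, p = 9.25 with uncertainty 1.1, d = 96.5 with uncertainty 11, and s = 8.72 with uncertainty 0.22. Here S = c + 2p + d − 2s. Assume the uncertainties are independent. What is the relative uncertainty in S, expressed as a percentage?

11.2%

For a sum/difference, combine absolute errors in quadrature:
  (δc)² = 0.000324;  (2·δp)² = 4.84;  (δd)² = 121;  (2·δs)² = 0.194
δS = √(126) = 11.2
S = 100, so δS/S = 11.2/100 = 0.112.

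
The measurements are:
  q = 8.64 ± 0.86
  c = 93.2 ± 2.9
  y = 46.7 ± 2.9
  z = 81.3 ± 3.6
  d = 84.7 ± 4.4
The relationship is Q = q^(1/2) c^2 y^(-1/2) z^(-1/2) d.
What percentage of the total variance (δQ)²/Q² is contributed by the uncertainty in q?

(δQ/Q)² = (½·δq/q)² + (2·δc/c)² + (−½·δy/y)² + (−½·δz/z)² + (1·δd/d)²
  q term: (0.5×0.0995)² = 0.00248
  c term: (2×0.0311)² = 0.00387
  y term: (-0.5×0.0621)² = 0.000964
  z term: (-0.5×0.0443)² = 0.000490
  d term: (1×0.0519)² = 0.00270
Total = 0.0105. Share from q = 0.00248/0.0105 = 0.236.

23.6%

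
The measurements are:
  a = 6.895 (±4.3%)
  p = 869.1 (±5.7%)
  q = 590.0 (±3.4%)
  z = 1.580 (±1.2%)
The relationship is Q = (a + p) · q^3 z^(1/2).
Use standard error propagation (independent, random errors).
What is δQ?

Let u = a + p = 876.0. δu = √(δa² + δp²) = √(0.0879 + 2450) = 49.5, so δu/u = 0.0566.
Q is then a monomial in u, q, z:
δQ/Q = √((δu/u)² + (3·δq/q)² + (½·δz/z)²) = √(0.00320 + 0.0104 + 3.6e-05) = 0.117
Q = 2.261e+11, so δQ = 0.117 × 2.261e+11 = 2.64e+10.

2.64e+10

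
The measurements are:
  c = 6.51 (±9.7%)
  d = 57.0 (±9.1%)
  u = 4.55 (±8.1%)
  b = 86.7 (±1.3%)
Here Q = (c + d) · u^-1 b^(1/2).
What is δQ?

15.0

Let w = c + d = 63.5. δw = √(δc² + δd²) = √(0.399 + 26.9) = 5.23, so δw/w = 0.0823.
Q is then a monomial in w, u, b:
δQ/Q = √((δw/w)² + (-1·δu/u)² + (½·δb/b)²) = √(0.00677 + 0.00656 + 4.23e-05) = 0.116
Q = 130, so δQ = 0.116 × 130 = 15.0.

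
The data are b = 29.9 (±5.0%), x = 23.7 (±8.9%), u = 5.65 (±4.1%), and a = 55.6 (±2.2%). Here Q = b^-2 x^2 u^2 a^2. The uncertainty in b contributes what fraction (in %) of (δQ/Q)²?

(δQ/Q)² = (-2·δb/b)² + (2·δx/x)² + (2·δu/u)² + (2·δa/a)²
  b term: (-2×0.0500)² = 0.0100
  x term: (2×0.0890)² = 0.0317
  u term: (2×0.0410)² = 0.00672
  a term: (2×0.0220)² = 0.00194
Total = 0.0503. Share from b = 0.0100/0.0503 = 0.199.

19.9%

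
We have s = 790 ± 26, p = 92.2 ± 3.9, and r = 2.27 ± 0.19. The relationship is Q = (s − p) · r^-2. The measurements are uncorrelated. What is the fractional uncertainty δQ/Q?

Let u = s − p = 698. δu = √(δs² + δp²) = √(676 + 15.2) = 26.3, so δu/u = 0.0377.
Q is then a monomial in u, r:
δQ/Q = √((δu/u)² + (-2·δr/r)²) = √(0.00142 + 0.0280) = 0.172

0.172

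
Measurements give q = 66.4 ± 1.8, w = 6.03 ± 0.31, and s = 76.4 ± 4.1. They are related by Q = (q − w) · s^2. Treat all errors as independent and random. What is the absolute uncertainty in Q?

39300

Let u = q − w = 60.4. δu = √(δq² + δw²) = √(3.24 + 0.0961) = 1.83, so δu/u = 0.0303.
Q is then a monomial in u, s:
δQ/Q = √((δu/u)² + (2·δs/s)²) = √(0.000915 + 0.0115) = 0.112
Q = 3.52e+05, so δQ = 0.112 × 3.52e+05 = 39300.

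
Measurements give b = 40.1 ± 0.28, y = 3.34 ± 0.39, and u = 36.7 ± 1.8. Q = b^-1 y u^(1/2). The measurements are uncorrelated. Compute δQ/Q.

Each factor contributes (exponent × relative error)² to (δQ/Q)²:
  (-1·δb/b)² = (-1×0.00698)² = 4.88e-05;  (1·δy/y)² = (1×0.117)² = 0.0136;  (½·δu/u)² = (0.5×0.0490)² = 0.000601
δQ/Q = √(0.0143) = 0.120

0.120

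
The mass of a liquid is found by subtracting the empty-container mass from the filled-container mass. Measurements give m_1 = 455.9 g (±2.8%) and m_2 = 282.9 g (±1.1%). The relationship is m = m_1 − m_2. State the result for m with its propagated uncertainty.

173.0 ± 13.1 g

Each term contributes (cᵢ δxᵢ)² to (δm)²:
  (δm_1)² = 163;  (δm_2)² = 9.68
δm = √(173) = 13.1 g
m = 173.0 g.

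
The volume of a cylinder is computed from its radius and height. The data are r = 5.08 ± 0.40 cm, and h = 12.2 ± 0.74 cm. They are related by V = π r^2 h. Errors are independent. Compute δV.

167 cm^3

V is a product of powers, so relative uncertainties combine in quadrature:
  (2·δr/r)² = (2×0.0787)² = 0.0248;  (1·δh/h)² = (1×0.0607)² = 0.00368
δV/V = √(0.0285) = 0.169
V = 989 cm^3, so δV = 0.169 × 989 = 167 cm^3.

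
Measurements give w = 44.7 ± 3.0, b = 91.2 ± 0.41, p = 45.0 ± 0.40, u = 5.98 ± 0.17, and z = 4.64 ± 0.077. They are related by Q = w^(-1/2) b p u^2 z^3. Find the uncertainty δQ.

Q is a product of powers, so relative uncertainties combine in quadrature:
  (−½·δw/w)² = (-0.5×0.0671)² = 0.00113;  (1·δb/b)² = (1×0.00450)² = 2.02e-05;  (1·δp/p)² = (1×0.00889)² = 7.9e-05;  (2·δu/u)² = (2×0.0284)² = 0.00323;  (3·δz/z)² = (3×0.0166)² = 0.00248
δQ/Q = √(0.00694) = 0.0833
Q = 2.19e+06, so δQ = 0.0833 × 2.19e+06 = 1.83e+05.

1.83e+05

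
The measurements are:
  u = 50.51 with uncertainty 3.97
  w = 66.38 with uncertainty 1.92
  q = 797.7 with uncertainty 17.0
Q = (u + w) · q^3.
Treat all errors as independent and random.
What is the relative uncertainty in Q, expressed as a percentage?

Let h = u + w = 116.9. δh = √(δu² + δw²) = √(15.8 + 3.69) = 4.41, so δh/h = 0.0377.
Q is then a monomial in h, q:
δQ/Q = √((δh/h)² + (3·δq/q)²) = √(0.00142 + 0.00409) = 0.0742

7.42%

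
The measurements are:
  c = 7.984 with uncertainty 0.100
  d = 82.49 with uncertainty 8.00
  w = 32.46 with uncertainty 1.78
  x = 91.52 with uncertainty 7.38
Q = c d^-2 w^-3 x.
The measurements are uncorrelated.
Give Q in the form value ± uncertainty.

(3.140 ± 0.839) × 10^-6

Products/powers → add relative errors in quadrature, weighted by exponent:
  (1·δc/c)² = (1×0.0125)² = 0.000157;  (-2·δd/d)² = (-2×0.0970)² = 0.0376;  (-3·δw/w)² = (-3×0.0548)² = 0.0271;  (1·δx/x)² = (1×0.0806)² = 0.00650
δQ/Q = √(0.0713) = 0.267
Q = 3.14e-06, so δQ = 0.267 × 3.14e-06 = 8.39e-07.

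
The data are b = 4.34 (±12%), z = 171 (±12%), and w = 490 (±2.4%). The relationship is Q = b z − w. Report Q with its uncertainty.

252 ± 126

Let p = b·z = 742. δp/p = √((1·δb/b)² + (1·δz/z)²) = √(0.0144 + 0.0144) = 0.170, so δp = 126.
Q = p − w: δQ = √(δp² + δw²) = √(15900 + 138) = 126
Q = 252.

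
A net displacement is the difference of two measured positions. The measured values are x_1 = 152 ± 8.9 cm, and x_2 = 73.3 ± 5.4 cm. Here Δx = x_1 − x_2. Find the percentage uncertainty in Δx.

13.2%

Absolute uncertainties add in quadrature for a linear combination:
  (δx_1)² = 79.2;  (δx_2)² = 29.2
δΔx = √(108) = 10.4 cm
Δx = 78.7 cm, so δΔx/Δx = 10.4/78.7 = 0.132.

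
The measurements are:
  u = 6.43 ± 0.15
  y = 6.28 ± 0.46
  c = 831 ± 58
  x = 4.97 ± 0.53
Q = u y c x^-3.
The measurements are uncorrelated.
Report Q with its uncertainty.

Q is a product of powers, so relative uncertainties combine in quadrature:
  (1·δu/u)² = (1×0.0233)² = 0.000544;  (1·δy/y)² = (1×0.0732)² = 0.00537;  (1·δc/c)² = (1×0.0698)² = 0.00487;  (-3·δx/x)² = (-3×0.107)² = 0.102
δQ/Q = √(0.113) = 0.336
Q = 273, so δQ = 0.336 × 273 = 91.9.

273 ± 91.9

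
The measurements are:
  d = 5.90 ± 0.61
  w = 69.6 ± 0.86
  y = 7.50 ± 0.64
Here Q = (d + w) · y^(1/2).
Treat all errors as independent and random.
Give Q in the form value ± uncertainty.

207 ± 9.28

Let u = d + w = 75.5. δu = √(δd² + δw²) = √(0.372 + 0.740) = 1.05, so δu/u = 0.0140.
Q is then a monomial in u, y:
δQ/Q = √((δu/u)² + (½·δy/y)²) = √(0.000195 + 0.00182) = 0.0449
Q = 207, so δQ = 0.0449 × 207 = 9.28.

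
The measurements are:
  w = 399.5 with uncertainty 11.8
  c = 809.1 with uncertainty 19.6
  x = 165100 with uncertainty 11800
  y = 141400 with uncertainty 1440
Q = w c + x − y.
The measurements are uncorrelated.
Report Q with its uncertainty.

Let p = w·c = 323200. δp/p = √((1·δw/w)² + (1·δc/c)²) = √(0.000872 + 0.000587) = 0.0382, so δp = 12300.
Q = p + x − y: δQ = √(δp² + δx² + δy²) = √(1.52e+08 + 1.39e+08 + 2.07e+06) = 17100
Q = 346900.

346900 ± 17100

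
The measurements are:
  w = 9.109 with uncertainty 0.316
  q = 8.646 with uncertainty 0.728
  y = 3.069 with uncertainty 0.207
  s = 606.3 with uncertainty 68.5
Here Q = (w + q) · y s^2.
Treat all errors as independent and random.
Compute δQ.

4.81e+06

Let u = w + q = 17.76. δu = √(δw² + δq²) = √(0.0999 + 0.530) = 0.794, so δu/u = 0.0447.
Q is then a monomial in u, y, s:
δQ/Q = √((δu/u)² + (1·δy/y)² + (2·δs/s)²) = √(0.00200 + 0.00455 + 0.0511) = 0.240
Q = 2.003e+07, so δQ = 0.240 × 2.003e+07 = 4.81e+06.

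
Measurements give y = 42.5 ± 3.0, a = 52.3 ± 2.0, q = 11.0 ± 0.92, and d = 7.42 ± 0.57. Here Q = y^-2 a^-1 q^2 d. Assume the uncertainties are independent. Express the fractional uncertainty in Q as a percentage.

Q is a product of powers, so relative uncertainties combine in quadrature:
  (-2·δy/y)² = (-2×0.0706)² = 0.0199;  (-1·δa/a)² = (-1×0.0382)² = 0.00146;  (2·δq/q)² = (2×0.0836)² = 0.0280;  (1·δd/d)² = (1×0.0768)² = 0.00590
δQ/Q = √(0.0553) = 0.235

23.5%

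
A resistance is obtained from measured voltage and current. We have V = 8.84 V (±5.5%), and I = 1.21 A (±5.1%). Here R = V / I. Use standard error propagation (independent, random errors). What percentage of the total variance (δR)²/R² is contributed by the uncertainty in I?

46.2%

(δR/R)² = (1·δV/V)² + (-1·δI/I)²
  V term: (1×0.0550)² = 0.00302
  I term: (-1×0.0510)² = 0.00260
Total = 0.00563. Share from I = 0.00260/0.00563 = 0.462.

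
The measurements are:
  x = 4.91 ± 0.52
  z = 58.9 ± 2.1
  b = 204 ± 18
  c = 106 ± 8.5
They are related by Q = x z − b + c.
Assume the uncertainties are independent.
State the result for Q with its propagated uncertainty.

Let p = x·z = 289. δp/p = √((1·δx/x)² + (1·δz/z)²) = √(0.0112 + 0.00127) = 0.112, so δp = 32.3.
Q = p − b + c: δQ = √(δp² + δb² + δc²) = √(1040 + 324 + 72.2) = 38.0
Q = 191.

191 ± 38.0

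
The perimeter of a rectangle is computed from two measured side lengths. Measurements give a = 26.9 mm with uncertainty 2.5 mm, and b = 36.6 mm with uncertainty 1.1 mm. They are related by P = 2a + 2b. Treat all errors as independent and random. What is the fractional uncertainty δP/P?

P is a linear combination, so absolute uncertainties add in quadrature:
  (2·δa)² = 25.0;  (2·δb)² = 4.84
δP = √(29.8) = 5.46 mm
P = 127 mm, so δP/P = 5.46/127 = 0.0430.

0.0430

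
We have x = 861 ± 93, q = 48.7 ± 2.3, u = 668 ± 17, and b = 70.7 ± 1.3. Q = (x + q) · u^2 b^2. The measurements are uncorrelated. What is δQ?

Let w = x + q = 910. δw = √(δx² + δq²) = √(8650 + 5.29) = 93.0, so δw/w = 0.102.
Q is then a monomial in w, u, b:
δQ/Q = √((δw/w)² + (2·δu/u)² + (2·δb/b)²) = √(0.0105 + 0.00259 + 0.00135) = 0.120
Q = 2.03e+12, so δQ = 0.120 × 2.03e+12 = 2.43e+11.

2.43e+11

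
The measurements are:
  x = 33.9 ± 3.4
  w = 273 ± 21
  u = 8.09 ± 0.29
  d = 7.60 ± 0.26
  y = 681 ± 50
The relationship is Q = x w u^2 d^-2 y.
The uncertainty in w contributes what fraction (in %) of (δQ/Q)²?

(δQ/Q)² = (1·δx/x)² + (1·δw/w)² + (2·δu/u)² + (-2·δd/d)² + (1·δy/y)²
  x term: (1×0.100)² = 0.0101
  w term: (1×0.0769)² = 0.00592
  u term: (2×0.0358)² = 0.00514
  d term: (-2×0.0342)² = 0.00468
  y term: (1×0.0734)² = 0.00539
Total = 0.0312. Share from w = 0.00592/0.0312 = 0.190.

19.0%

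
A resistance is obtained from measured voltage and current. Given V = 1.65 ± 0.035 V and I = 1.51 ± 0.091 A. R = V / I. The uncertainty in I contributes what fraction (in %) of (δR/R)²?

(δR/R)² = (1·δV/V)² + (-1·δI/I)²
  V term: (1×0.0212)² = 0.000450
  I term: (-1×0.0603)² = 0.00363
Total = 0.00408. Share from I = 0.00363/0.00408 = 0.890.

89.0%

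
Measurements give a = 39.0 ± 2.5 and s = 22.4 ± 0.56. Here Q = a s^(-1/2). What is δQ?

0.538

Each factor contributes (exponent × relative error)² to (δQ/Q)²:
  (1·δa/a)² = (1×0.0641)² = 0.00411;  (−½·δs/s)² = (-0.5×0.0250)² = 0.000156
δQ/Q = √(0.00427) = 0.0653
Q = 8.24, so δQ = 0.0653 × 8.24 = 0.538.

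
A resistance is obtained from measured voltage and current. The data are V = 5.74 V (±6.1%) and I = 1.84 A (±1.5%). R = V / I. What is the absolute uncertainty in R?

Products/powers → add relative errors in quadrature, weighted by exponent:
  (1·δV/V)² = (1×0.0610)² = 0.00372;  (-1·δI/I)² = (-1×0.0150)² = 0.000225
δR/R = √(0.00395) = 0.0628
R = 3.12 Ω, so δR = 0.0628 × 3.12 = 0.196 Ω.

0.196 Ω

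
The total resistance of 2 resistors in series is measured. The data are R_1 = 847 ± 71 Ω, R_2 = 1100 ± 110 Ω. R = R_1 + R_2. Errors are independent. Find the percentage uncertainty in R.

6.72%

Each term contributes (cᵢ δxᵢ)² to (δR)²:
  (δR_1)² = 5040;  (δR_2)² = 12100
δR = √(17100) = 131 Ω
R = 1950 Ω, so δR/R = 131/1950 = 0.0672.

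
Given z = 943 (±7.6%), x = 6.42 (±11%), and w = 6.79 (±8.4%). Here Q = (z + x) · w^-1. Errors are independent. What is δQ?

Let u = z + x = 949. δu = √(δz² + δx²) = √(5140 + 0.499) = 71.7, so δu/u = 0.0755.
Q is then a monomial in u, w:
δQ/Q = √((δu/u)² + (-1·δw/w)²) = √(0.00570 + 0.00706) = 0.113
Q = 140, so δQ = 0.113 × 140 = 15.8.

15.8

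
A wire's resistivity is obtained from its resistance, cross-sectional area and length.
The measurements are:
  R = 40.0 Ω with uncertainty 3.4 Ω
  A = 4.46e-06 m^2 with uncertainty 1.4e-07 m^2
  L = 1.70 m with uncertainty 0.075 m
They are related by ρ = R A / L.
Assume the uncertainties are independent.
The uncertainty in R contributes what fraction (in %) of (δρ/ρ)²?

71.1%

(δρ/ρ)² = (1·δR/R)² + (1·δA/A)² + (-1·δL/L)²
  R term: (1×0.0850)² = 0.00722
  A term: (1×0.0314)² = 0.000985
  L term: (-1×0.0441)² = 0.00195
Total = 0.0102. Share from R = 0.00722/0.0102 = 0.711.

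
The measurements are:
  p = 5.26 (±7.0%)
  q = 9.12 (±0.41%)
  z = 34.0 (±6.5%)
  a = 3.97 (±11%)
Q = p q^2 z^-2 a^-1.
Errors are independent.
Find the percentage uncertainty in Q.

18.4%

Q is a product of powers, so relative uncertainties combine in quadrature:
  (1·δp/p)² = (1×0.0700)² = 0.00490;  (2·δq/q)² = (2×0.00410)² = 6.72e-05;  (-2·δz/z)² = (-2×0.0650)² = 0.0169;  (-1·δa/a)² = (-1×0.110)² = 0.0121
δQ/Q = √(0.0340) = 0.184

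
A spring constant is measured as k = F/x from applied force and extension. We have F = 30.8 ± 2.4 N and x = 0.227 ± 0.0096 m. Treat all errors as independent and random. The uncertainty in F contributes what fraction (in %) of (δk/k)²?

(δk/k)² = (1·δF/F)² + (-1·δx/x)²
  F term: (1×0.0779)² = 0.00607
  x term: (-1×0.0423)² = 0.00179
Total = 0.00786. Share from F = 0.00607/0.00786 = 0.772.

77.2%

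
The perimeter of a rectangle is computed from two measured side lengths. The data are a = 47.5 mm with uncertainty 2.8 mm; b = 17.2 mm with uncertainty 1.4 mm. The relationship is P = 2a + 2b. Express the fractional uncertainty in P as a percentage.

4.84%

Each term contributes (cᵢ δxᵢ)² to (δP)²:
  (2·δa)² = 31.4;  (2·δb)² = 7.84
δP = √(39.2) = 6.26 mm
P = 129 mm, so δP/P = 6.26/129 = 0.0484.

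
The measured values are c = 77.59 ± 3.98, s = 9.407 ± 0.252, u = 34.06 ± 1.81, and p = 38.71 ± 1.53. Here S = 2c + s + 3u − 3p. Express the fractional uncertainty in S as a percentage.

Absolute uncertainties add in quadrature for a linear combination:
  (2·δc)² = 63.4;  (δs)² = 0.0635;  (3·δu)² = 29.5;  (3·δp)² = 21.1
δS = √(114) = 10.7
S = 150.6, so δS/S = 10.7/150.6 = 0.0709.

7.09%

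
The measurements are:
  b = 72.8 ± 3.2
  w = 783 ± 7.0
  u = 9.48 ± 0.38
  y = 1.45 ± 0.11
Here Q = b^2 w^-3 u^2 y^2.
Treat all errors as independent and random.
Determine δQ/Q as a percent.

19.5%

Each factor contributes (exponent × relative error)² to (δQ/Q)²:
  (2·δb/b)² = (2×0.0440)² = 0.00773;  (-3·δw/w)² = (-3×0.00894)² = 0.000719;  (2·δu/u)² = (2×0.0401)² = 0.00643;  (2·δy/y)² = (2×0.0759)² = 0.0230
δQ/Q = √(0.0379) = 0.195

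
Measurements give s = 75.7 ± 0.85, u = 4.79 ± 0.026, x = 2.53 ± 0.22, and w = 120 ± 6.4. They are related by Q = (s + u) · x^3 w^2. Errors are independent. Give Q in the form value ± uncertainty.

(1.88 ± 0.529) × 10^7

Let h = s + u = 80.5. δh = √(δs² + δu²) = √(0.722 + 0.000676) = 0.850, so δh/h = 0.0106.
Q is then a monomial in h, x, w:
δQ/Q = √((δh/h)² + (3·δx/x)² + (2·δw/w)²) = √(0.000112 + 0.0681 + 0.0114) = 0.282
Q = 1.88e+07, so δQ = 0.282 × 1.88e+07 = 5.29e+06.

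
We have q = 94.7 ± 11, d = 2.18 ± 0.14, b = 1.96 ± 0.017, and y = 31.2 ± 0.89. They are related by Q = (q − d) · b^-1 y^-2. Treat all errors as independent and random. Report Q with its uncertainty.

0.0485 ± 0.00641

Let u = q − d = 92.5. δu = √(δq² + δd²) = √(121 + 0.0196) = 11.0, so δu/u = 0.119.
Q is then a monomial in u, b, y:
δQ/Q = √((δu/u)² + (-1·δb/b)² + (-2·δy/y)²) = √(0.0141 + 7.52e-05 + 0.00325) = 0.132
Q = 0.0485, so δQ = 0.132 × 0.0485 = 0.00641.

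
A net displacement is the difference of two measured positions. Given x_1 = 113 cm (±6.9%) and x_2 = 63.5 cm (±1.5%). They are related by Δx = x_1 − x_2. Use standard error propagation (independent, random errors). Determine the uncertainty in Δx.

For a sum/difference, combine absolute errors in quadrature:
  (δx_1)² = 60.8;  (δx_2)² = 0.907
δΔx = √(61.7) = 7.85 cm

7.85 cm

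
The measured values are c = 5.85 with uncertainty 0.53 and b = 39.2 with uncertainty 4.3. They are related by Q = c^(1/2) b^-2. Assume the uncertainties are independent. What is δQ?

0.000353

Relative error in a monomial: (δQ/Q)² = Σ (nᵢ · δxᵢ/xᵢ)².
  (½·δc/c)² = (0.5×0.0906)² = 0.00205;  (-2·δb/b)² = (-2×0.110)² = 0.0481
δQ/Q = √(0.0502) = 0.224
Q = 0.00157, so δQ = 0.224 × 0.00157 = 0.000353.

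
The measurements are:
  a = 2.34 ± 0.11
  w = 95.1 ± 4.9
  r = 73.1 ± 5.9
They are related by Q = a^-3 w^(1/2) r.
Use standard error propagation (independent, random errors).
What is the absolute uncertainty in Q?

9.15

Products/powers → add relative errors in quadrature, weighted by exponent:
  (-3·δa/a)² = (-3×0.0470)² = 0.0199;  (½·δw/w)² = (0.5×0.0515)² = 0.000664;  (1·δr/r)² = (1×0.0807)² = 0.00651
δQ/Q = √(0.0271) = 0.165
Q = 55.6, so δQ = 0.165 × 55.6 = 9.15.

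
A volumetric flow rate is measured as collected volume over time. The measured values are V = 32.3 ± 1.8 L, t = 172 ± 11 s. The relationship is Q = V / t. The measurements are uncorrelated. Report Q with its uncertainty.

0.188 ± 0.0159 L/s

Products/powers → add relative errors in quadrature, weighted by exponent:
  (1·δV/V)² = (1×0.0557)² = 0.00311;  (-1·δt/t)² = (-1×0.0640)² = 0.00409
δQ/Q = √(0.00720) = 0.0848
Q = 0.188 L/s, so δQ = 0.0848 × 0.188 = 0.0159 L/s.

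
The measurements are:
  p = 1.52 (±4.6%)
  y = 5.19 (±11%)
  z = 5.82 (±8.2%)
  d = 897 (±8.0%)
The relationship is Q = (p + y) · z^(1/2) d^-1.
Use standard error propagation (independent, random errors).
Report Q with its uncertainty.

0.0180 ± 0.00224

Let u = p + y = 6.71. δu = √(δp² + δy²) = √(0.00489 + 0.326) = 0.575, so δu/u = 0.0857.
Q is then a monomial in u, z, d:
δQ/Q = √((δu/u)² + (½·δz/z)² + (-1·δd/d)²) = √(0.00735 + 0.00168 + 0.00640) = 0.124
Q = 0.0180, so δQ = 0.124 × 0.0180 = 0.00224.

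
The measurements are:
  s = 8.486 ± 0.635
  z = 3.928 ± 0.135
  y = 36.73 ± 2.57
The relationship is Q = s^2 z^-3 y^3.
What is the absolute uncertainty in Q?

16300

Each factor contributes (exponent × relative error)² to (δQ/Q)²:
  (2·δs/s)² = (2×0.0748)² = 0.0224;  (-3·δz/z)² = (-3×0.0344)² = 0.0106;  (3·δy/y)² = (3×0.0700)² = 0.0441
δQ/Q = √(0.0771) = 0.278
Q = 58880, so δQ = 0.278 × 58880 = 16300.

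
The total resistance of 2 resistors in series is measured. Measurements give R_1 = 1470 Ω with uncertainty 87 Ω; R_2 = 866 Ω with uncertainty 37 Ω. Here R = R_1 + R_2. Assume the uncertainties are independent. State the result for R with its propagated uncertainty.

Sums and differences: (δR)² = Σ (cᵢ δxᵢ)².
  (δR_1)² = 7570;  (δR_2)² = 1370
δR = √(8940) = 94.5 Ω
R = 2340 Ω.

2340 ± 94.5 Ω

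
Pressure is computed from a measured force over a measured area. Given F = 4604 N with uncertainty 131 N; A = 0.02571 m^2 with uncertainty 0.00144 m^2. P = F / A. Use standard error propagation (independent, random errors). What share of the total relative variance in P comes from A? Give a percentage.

79.5%

(δP/P)² = (1·δF/F)² + (-1·δA/A)²
  F term: (1×0.0285)² = 0.000810
  A term: (-1×0.0560)² = 0.00314
Total = 0.00395. Share from A = 0.00314/0.00395 = 0.795.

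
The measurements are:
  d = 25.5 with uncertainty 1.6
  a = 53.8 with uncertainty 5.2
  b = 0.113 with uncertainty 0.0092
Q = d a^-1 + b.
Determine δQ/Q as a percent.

Let p = d·a^-1 = 0.474. δp/p = √((1·δd/d)² + (-1·δa/a)²) = √(0.00394 + 0.00934) = 0.115, so δp = 0.0546.
Q = p + b: δQ = √(δp² + δb²) = √(0.00298 + 8.46e-05) = 0.0554
Q = 0.587, so δQ/Q = 0.0554/0.587 = 0.0944.

9.44%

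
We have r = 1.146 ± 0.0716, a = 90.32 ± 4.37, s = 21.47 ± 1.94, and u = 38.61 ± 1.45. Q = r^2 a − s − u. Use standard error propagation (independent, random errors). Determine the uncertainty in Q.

Let p = r^2·a = 118.6. δp/p = √((2·δr/r)² + (1·δa/a)²) = √(0.0156 + 0.00234) = 0.134, so δp = 15.9.
Q = p − s − u: δQ = √(δp² + δs² + δu²) = √(253 + 3.76 + 2.10) = 16.1

16.1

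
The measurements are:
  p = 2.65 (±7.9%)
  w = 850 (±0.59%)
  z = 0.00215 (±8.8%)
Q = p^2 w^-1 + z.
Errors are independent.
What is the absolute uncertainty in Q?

Let h = p^2·w^-1 = 0.00826. δh/h = √((2·δp/p)² + (-1·δw/w)²) = √(0.0250 + 3.48e-05) = 0.158, so δh = 0.00131.
Q = h + z: δQ = √(δh² + δz²) = √(1.71e-06 + 3.58e-08) = 0.00132

0.00132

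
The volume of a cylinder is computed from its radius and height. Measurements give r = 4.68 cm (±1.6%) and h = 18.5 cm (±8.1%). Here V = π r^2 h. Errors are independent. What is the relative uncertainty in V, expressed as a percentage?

Products/powers → add relative errors in quadrature, weighted by exponent:
  (2·δr/r)² = (2×0.0160)² = 0.00102;  (1·δh/h)² = (1×0.0810)² = 0.00656
δV/V = √(0.00758) = 0.0871

8.71%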